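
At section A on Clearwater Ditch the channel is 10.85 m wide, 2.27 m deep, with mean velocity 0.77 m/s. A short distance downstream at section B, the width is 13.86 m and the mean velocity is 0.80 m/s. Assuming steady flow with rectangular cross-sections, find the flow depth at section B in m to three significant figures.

Q = A₁V₁ = (10.85×2.27) × 0.77 = 18.96 m³/s
d₂ = Q/(b₂ V₂) = 18.96/(13.86×0.80) = 1.710 m

1.71 m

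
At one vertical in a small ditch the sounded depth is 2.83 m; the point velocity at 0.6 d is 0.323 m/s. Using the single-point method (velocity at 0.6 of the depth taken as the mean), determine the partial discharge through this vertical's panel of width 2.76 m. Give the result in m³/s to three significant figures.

v̄ = v₀.₆ = 0.323 m/s
q = v̄ × d × w = 0.3230 × 2.83 × 2.76 = 2.523 m³/s

2.52 m³/s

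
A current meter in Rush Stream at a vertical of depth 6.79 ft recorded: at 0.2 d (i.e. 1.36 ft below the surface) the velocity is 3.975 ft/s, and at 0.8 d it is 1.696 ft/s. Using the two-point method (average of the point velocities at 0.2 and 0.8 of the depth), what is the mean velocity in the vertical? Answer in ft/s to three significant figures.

v̄ = (3.975 + 1.696) / 2 = 2.836 ft/s

2.84 ft/s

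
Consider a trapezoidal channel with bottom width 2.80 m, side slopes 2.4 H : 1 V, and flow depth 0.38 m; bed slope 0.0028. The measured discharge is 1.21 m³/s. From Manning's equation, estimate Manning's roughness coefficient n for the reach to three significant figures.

0.0274

A = (b + z·y)·y = (2.80 + 2.4×0.38)×0.38 = 1.411 m²
P = b + 2y√(1+z²) = 2.80 + 2×0.38×√(1+2.4²) = 4.776 m
R = A/P = 1.411/4.776 = 0.2953 m
n = (1/Q)·A·R^(2/3)·S^(1/2) = (1/1.21) × 1.411 × 0.4435 × 0.05292 = 0.02736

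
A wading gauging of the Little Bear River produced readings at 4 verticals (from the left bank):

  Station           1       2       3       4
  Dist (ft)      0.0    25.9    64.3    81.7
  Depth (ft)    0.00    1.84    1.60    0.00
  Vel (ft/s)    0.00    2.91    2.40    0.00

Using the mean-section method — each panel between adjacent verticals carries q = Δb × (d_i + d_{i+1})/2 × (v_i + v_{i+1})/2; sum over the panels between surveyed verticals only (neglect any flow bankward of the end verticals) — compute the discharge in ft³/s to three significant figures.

Panel 1-2: Δb = 25.9 ft, d̄ = (0.00+1.84)/2 = 0.92, v̄ = (0.00+2.91)/2 = 1.455 → q = 25.9×0.92×1.455 = 34.67 ft³/s
Panel 2-3: Δb = 38.4 ft, d̄ = (1.84+1.60)/2 = 1.72, v̄ = (2.91+2.40)/2 = 2.655 → q = 38.4×1.72×2.655 = 175.4 ft³/s
Panel 3-4: Δb = 17.4 ft, d̄ = (1.60+0.00)/2 = 0.8, v̄ = (2.40+0.00)/2 = 1.2 → q = 17.4×0.8×1.2 = 16.70 ft³/s
Q = Σ q = 226.7 ft³/s

227 ft³/s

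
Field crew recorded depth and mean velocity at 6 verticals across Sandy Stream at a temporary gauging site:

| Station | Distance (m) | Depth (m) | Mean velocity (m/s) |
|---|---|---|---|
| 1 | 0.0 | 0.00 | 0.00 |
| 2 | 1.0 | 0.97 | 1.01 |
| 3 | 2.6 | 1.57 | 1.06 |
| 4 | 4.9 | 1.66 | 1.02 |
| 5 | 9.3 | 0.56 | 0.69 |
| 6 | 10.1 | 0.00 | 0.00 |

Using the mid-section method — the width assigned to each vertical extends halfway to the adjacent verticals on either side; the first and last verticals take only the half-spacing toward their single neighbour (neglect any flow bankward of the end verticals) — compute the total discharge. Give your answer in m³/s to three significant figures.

11.2 m³/s

w_2 = (2.6 − 0.0)/2 = 1.3 m; q_2 = 1.01 × 0.97 × 1.3 = 1.274 m³/s
w_3 = (4.9 − 1.0)/2 = 1.95 m; q_3 = 1.06 × 1.57 × 1.95 = 3.245 m³/s
w_4 = (9.3 − 2.6)/2 = 3.35 m; q_4 = 1.02 × 1.66 × 3.35 = 5.672 m³/s
w_5 = (10.1 − 4.9)/2 = 2.6 m; q_5 = 0.69 × 0.56 × 2.6 = 1.005 m³/s
Stations 1, 6 contribute zero (depth or velocity is 0).
Q = Σ qᵢ = 11.20 m³/s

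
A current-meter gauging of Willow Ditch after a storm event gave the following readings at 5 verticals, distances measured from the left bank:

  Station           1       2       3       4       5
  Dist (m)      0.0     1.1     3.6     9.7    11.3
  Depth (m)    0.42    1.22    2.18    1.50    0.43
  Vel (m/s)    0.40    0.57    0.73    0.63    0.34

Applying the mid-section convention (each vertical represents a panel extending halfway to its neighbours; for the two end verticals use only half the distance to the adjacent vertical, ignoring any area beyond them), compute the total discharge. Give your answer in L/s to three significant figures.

11900 L/s

w_1 = (1.1 − 0.0)/2 = 0.55 m; q_1 = 0.40 × 0.42 × 0.55 = 0.09240 m³/s
w_2 = (3.6 − 0.0)/2 = 1.8 m; q_2 = 0.57 × 1.22 × 1.8 = 1.252 m³/s
w_3 = (9.7 − 1.1)/2 = 4.3 m; q_3 = 0.73 × 2.18 × 4.3 = 6.843 m³/s
w_4 = (11.3 − 3.6)/2 = 3.85 m; q_4 = 0.63 × 1.50 × 3.85 = 3.638 m³/s
w_5 = (11.3 − 9.7)/2 = 0.8 m; q_5 = 0.34 × 0.43 × 0.8 = 0.1170 m³/s
Q = Σ qᵢ = 11.94 m³/s
= 11.94 × 1000 = 11940 L/s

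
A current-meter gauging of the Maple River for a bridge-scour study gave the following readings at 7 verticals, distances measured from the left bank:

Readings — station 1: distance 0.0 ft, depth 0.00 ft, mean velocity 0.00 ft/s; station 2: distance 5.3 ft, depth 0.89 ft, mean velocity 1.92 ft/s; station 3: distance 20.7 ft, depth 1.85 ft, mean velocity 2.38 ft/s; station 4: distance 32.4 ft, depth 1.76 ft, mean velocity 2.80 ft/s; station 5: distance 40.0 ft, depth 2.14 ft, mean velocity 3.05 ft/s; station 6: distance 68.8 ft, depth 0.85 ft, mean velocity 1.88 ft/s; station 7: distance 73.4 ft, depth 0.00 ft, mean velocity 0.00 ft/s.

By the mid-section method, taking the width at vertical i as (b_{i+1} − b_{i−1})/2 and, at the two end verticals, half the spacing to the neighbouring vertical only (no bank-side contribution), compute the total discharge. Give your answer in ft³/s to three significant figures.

270 ft³/s

w_2 = (20.7 − 0.0)/2 = 10.35 ft; q_2 = 1.92 × 0.89 × 10.35 = 17.69 ft³/s
w_3 = (32.4 − 5.3)/2 = 13.55 ft; q_3 = 2.38 × 1.85 × 13.55 = 59.66 ft³/s
w_4 = (40.0 − 20.7)/2 = 9.65 ft; q_4 = 2.80 × 1.76 × 9.65 = 47.56 ft³/s
w_5 = (68.8 − 32.4)/2 = 18.2 ft; q_5 = 3.05 × 2.14 × 18.2 = 118.8 ft³/s
w_6 = (73.4 − 40.0)/2 = 16.7 ft; q_6 = 1.88 × 0.85 × 16.7 = 26.69 ft³/s
Stations 1, 7 contribute zero (depth or velocity is 0).
Q = Σ qᵢ = 270.4 ft³/s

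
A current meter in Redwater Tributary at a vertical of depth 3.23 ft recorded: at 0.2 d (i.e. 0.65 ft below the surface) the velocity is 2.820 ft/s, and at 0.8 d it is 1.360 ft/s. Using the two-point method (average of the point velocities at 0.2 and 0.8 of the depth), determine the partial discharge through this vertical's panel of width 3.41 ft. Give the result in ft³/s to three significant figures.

23.0 ft³/s

v̄ = (2.820 + 1.360) / 2 = 2.090 ft/s
q = v̄ × d × w = 2.090 × 3.23 × 3.41 = 23.02 ft³/s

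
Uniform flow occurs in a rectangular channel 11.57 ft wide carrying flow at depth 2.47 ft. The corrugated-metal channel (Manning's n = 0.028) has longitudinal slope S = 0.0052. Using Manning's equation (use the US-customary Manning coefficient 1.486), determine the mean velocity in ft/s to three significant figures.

5.52 ft/s

A = b·y = 11.57 × 2.47 = 28.58 ft²
P = b + 2y = 11.57 + 2×2.47 = 16.51 ft
R = A/P = 28.58/16.51 = 1.731 ft
Q = (1.486/n)·A·R^(2/3)·S^(1/2) = (1.486/0.028) × 28.58 × 1.731^(2/3) × 0.0052^(1/2) = 157.7 ft³/s
V = Q/A = 157.7/28.58 = 5.517 ft/s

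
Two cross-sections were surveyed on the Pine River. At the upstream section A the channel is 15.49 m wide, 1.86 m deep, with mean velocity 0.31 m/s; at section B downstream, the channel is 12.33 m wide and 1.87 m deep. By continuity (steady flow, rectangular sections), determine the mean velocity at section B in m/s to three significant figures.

0.387 m/s

Q = A₁V₁ = (15.49×1.86) × 0.31 = 8.932 m³/s
A₂ = 12.33 × 1.87 = 23.06 m²
V₂ = Q/A₂ = 8.932/23.06 = 0.3874 m/s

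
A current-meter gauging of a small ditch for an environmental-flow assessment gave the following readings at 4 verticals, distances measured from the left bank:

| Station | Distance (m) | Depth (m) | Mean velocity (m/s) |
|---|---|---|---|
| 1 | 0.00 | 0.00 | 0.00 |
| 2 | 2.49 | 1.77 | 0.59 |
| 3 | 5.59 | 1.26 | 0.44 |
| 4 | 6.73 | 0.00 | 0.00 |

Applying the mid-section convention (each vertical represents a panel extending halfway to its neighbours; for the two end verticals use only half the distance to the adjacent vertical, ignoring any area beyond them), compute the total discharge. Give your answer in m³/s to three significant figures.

4.09 m³/s

w_2 = (5.59 − 0.00)/2 = 2.795 m; q_2 = 0.59 × 1.77 × 2.795 = 2.919 m³/s
w_3 = (6.73 − 2.49)/2 = 2.12 m; q_3 = 0.44 × 1.26 × 2.12 = 1.175 m³/s
Stations 1, 4 contribute zero (depth or velocity is 0).
Q = Σ qᵢ = 4.094 m³/s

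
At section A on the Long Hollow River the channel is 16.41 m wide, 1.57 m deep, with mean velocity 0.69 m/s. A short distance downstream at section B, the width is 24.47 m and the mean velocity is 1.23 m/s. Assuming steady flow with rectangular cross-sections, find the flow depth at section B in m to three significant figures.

0.591 m

Q = A₁V₁ = (16.41×1.57) × 0.69 = 17.78 m³/s
d₂ = Q/(b₂ V₂) = 17.78/(24.47×1.23) = 0.5906 m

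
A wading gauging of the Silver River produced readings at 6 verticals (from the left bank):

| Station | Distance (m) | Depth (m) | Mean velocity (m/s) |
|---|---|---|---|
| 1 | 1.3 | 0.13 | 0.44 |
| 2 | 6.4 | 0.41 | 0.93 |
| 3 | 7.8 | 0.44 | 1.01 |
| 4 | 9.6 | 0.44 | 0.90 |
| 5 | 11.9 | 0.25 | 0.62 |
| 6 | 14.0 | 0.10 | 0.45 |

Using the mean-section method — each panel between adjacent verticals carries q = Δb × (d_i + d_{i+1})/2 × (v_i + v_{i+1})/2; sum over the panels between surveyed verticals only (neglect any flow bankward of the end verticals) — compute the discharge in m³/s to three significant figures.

Panel 1-2: Δb = 5.1 m, d̄ = (0.13+0.41)/2 = 0.27, v̄ = (0.44+0.93)/2 = 0.685 → q = 5.1×0.27×0.685 = 0.9432 m³/s
Panel 2-3: Δb = 1.4 m, d̄ = (0.41+0.44)/2 = 0.425, v̄ = (0.93+1.01)/2 = 0.97 → q = 1.4×0.425×0.97 = 0.5772 m³/s
Panel 3-4: Δb = 1.8 m, d̄ = (0.44+0.44)/2 = 0.44, v̄ = (1.01+0.90)/2 = 0.955 → q = 1.8×0.44×0.955 = 0.7564 m³/s
Panel 4-5: Δb = 2.3 m, d̄ = (0.44+0.25)/2 = 0.345, v̄ = (0.90+0.62)/2 = 0.76 → q = 2.3×0.345×0.76 = 0.6031 m³/s
Panel 5-6: Δb = 2.1 m, d̄ = (0.25+0.10)/2 = 0.175, v̄ = (0.62+0.45)/2 = 0.535 → q = 2.1×0.175×0.535 = 0.1966 m³/s
Q = Σ q = 3.076 m³/s

3.08 m³/s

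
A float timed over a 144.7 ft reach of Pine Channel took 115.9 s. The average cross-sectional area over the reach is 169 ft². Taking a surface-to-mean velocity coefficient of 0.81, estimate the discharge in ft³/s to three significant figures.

v_surface = L / t̄ = 144.7 / 115.9 = 1.248 ft/s
v_mean = 0.81 × 1.248 = 1.011 ft/s
Q = A × v_mean = 169 × 1.011 = 170.9 ft³/s

171 ft³/s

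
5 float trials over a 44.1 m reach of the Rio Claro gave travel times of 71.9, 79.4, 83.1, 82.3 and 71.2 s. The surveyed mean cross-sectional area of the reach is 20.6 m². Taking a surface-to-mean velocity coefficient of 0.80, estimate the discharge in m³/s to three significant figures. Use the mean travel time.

9.37 m³/s

t̄ = (71.9 + 79.4 + 83.1 + 82.3 + 71.2) / 5 = 77.58 s
v_surface = L / t̄ = 44.1 / 77.58 = 0.5684 m/s
v_mean = 0.80 × 0.5684 = 0.4548 m/s
Q = A × v_mean = 20.6 × 0.4548 = 9.368 m³/s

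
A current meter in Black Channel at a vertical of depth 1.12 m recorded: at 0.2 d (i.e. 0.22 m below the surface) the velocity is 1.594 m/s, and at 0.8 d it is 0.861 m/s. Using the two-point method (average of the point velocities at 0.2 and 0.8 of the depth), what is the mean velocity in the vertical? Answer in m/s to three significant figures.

v̄ = (1.594 + 0.861) / 2 = 1.228 m/s

1.23 m/s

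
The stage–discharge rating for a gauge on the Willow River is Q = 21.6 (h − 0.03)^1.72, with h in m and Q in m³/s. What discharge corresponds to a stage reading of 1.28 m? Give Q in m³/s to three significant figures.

31.7 m³/s

Q = 21.6 × (1.28 − 0.03)^1.72 = 21.6 × 1.25^1.72 = 31.71 m³/s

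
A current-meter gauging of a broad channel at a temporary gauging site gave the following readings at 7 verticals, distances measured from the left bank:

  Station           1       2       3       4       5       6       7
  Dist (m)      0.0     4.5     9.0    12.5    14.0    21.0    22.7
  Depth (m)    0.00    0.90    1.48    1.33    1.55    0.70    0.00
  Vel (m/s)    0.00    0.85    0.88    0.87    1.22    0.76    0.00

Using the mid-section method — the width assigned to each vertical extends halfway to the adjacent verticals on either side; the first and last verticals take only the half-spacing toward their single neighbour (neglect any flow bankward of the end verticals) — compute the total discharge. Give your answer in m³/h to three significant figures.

w_2 = (9.0 − 0.0)/2 = 4.5 m; q_2 = 0.85 × 0.90 × 4.5 = 3.443 m³/s
w_3 = (12.5 − 4.5)/2 = 4 m; q_3 = 0.88 × 1.48 × 4 = 5.210 m³/s
w_4 = (14.0 − 9.0)/2 = 2.5 m; q_4 = 0.87 × 1.33 × 2.5 = 2.893 m³/s
w_5 = (21.0 − 12.5)/2 = 4.25 m; q_5 = 1.22 × 1.55 × 4.25 = 8.037 m³/s
w_6 = (22.7 − 14.0)/2 = 4.35 m; q_6 = 0.76 × 0.70 × 4.35 = 2.314 m³/s
Stations 1, 7 contribute zero (depth or velocity is 0).
Q = Σ qᵢ = 21.90 m³/s
= 21.90 × 3600 = 78820 m³/h

78800 m³/h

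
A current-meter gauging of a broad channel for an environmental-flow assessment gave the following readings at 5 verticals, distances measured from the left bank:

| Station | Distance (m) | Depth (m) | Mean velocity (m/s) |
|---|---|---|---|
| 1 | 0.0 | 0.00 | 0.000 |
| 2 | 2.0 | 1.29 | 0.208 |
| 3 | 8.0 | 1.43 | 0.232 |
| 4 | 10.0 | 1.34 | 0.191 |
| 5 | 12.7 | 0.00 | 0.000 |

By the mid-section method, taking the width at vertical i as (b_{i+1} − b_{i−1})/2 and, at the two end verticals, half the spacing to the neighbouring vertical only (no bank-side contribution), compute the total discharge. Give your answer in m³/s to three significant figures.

w_2 = (8.0 − 0.0)/2 = 4 m; q_2 = 0.208 × 1.29 × 4 = 1.073 m³/s
w_3 = (10.0 − 2.0)/2 = 4 m; q_3 = 0.232 × 1.43 × 4 = 1.327 m³/s
w_4 = (12.7 − 8.0)/2 = 2.35 m; q_4 = 0.191 × 1.34 × 2.35 = 0.6015 m³/s
Stations 1, 5 contribute zero (depth or velocity is 0).
Q = Σ qᵢ = 3.002 m³/s

3.00 m³/s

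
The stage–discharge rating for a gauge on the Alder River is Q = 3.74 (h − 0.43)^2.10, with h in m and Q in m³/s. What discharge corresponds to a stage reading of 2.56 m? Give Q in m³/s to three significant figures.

18.3 m³/s

Q = 3.74 × (2.56 − 0.43)^2.10 = 3.74 × 2.13^2.10 = 18.30 m³/s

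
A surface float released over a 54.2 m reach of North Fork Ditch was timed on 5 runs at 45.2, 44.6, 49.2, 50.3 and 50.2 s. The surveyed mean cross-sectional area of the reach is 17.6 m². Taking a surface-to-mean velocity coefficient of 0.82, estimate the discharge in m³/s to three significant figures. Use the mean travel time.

t̄ = (45.2 + 44.6 + 49.2 + 50.3 + 50.2) / 5 = 47.9 s
v_surface = L / t̄ = 54.2 / 47.9 = 1.132 m/s
v_mean = 0.82 × 1.132 = 0.9278 m/s
Q = A × v_mean = 17.6 × 0.9278 = 16.33 m³/s

16.3 m³/s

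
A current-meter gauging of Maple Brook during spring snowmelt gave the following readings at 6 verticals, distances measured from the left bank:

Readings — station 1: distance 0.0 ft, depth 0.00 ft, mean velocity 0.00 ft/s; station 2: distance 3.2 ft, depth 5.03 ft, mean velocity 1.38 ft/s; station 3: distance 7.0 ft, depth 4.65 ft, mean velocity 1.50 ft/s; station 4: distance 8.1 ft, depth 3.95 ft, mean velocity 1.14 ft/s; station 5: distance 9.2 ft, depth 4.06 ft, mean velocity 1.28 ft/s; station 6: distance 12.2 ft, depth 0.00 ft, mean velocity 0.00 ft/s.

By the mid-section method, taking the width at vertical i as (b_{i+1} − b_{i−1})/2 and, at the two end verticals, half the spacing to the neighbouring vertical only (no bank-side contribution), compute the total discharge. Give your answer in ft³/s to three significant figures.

w_2 = (7.0 − 0.0)/2 = 3.5 ft; q_2 = 1.38 × 5.03 × 3.5 = 24.29 ft³/s
w_3 = (8.1 − 3.2)/2 = 2.45 ft; q_3 = 1.50 × 4.65 × 2.45 = 17.09 ft³/s
w_4 = (9.2 − 7.0)/2 = 1.1 ft; q_4 = 1.14 × 3.95 × 1.1 = 4.953 ft³/s
w_5 = (12.2 − 8.1)/2 = 2.05 ft; q_5 = 1.28 × 4.06 × 2.05 = 10.65 ft³/s
Stations 1, 6 contribute zero (depth or velocity is 0).
Q = Σ qᵢ = 56.99 ft³/s

57.0 ft³/s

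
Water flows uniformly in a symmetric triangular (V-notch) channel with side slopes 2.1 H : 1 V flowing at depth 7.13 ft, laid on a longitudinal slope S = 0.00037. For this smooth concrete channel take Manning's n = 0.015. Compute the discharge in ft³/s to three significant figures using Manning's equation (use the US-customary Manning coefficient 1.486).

A = z·y² = 2.1×7.13² = 106.8 ft²
P = 2y√(1+z²) = 2×7.13×√(1+2.1²) = 33.17 ft
R = A/P = 106.8/33.17 = 3.219 ft
Q = (1.486/n)·A·R^(2/3)·S^(1/2) = (1.486/0.015) × 106.8 × 3.219^(2/3) × 0.00037^(1/2) = 443.5 ft³/s

443 ft³/s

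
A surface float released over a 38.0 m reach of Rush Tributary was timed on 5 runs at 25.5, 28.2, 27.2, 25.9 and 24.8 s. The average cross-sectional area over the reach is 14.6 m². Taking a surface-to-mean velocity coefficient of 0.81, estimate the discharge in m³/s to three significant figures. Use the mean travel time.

t̄ = (25.5 + 28.2 + 27.2 + 25.9 + 24.8) / 5 = 26.32 s
v_surface = L / t̄ = 38.0 / 26.32 = 1.444 m/s
v_mean = 0.81 × 1.444 = 1.169 m/s
Q = A × v_mean = 14.6 × 1.169 = 17.07 m³/s

17.1 m³/s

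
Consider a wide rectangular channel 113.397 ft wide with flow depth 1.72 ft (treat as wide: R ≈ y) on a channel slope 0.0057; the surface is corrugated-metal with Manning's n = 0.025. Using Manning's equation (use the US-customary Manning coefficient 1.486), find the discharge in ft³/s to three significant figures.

1260 ft³/s

A = b·y = 113.397 × 1.72 = 195.0 ft²
Wide channel: R ≈ y = 1.72 ft
Q = (1.486/n)·A·R^(2/3)·S^(1/2) = (1.486/0.025) × 195.0 × 1.720^(2/3) × 0.0057^(1/2) = 1257 ft³/s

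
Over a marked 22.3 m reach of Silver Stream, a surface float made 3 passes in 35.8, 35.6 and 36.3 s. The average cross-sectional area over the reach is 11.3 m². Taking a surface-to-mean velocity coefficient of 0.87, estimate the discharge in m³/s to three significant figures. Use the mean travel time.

6.11 m³/s

t̄ = (35.8 + 35.6 + 36.3) / 3 = 35.9 s
v_surface = L / t̄ = 22.3 / 35.9 = 0.6212 m/s
v_mean = 0.87 × 0.6212 = 0.5404 m/s
Q = A × v_mean = 11.3 × 0.5404 = 6.107 m³/s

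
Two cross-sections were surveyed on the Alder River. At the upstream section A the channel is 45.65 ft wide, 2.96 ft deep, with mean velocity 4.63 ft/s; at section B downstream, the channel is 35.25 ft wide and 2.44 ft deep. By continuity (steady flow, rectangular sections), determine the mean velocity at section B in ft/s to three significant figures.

Q = A₁V₁ = (45.65×2.96) × 4.63 = 625.6 ft³/s
A₂ = 35.25 × 2.44 = 86.01 ft²
V₂ = Q/A₂ = 625.6/86.01 = 7.274 ft/s

7.27 ft/s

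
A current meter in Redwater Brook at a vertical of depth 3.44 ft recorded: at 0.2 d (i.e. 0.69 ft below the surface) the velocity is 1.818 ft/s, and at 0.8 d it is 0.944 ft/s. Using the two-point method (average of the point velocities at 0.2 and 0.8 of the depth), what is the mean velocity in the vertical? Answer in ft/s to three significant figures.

v̄ = (1.818 + 0.944) / 2 = 1.381 ft/s

1.38 ft/s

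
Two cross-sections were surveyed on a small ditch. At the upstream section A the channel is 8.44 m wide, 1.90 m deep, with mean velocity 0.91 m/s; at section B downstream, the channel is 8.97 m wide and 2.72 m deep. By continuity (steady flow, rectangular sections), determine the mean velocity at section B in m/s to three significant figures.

0.598 m/s

Q = A₁V₁ = (8.44×1.90) × 0.91 = 14.59 m³/s
A₂ = 8.97 × 2.72 = 24.40 m²
V₂ = Q/A₂ = 14.59/24.40 = 0.5981 m/s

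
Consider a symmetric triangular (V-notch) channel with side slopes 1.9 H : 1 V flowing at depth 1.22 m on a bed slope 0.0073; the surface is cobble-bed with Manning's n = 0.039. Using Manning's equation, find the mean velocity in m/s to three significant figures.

1.45 m/s

A = z·y² = 1.9×1.22² = 2.828 m²
P = 2y√(1+z²) = 2×1.22×√(1+1.9²) = 5.239 m
R = A/P = 2.828/5.239 = 0.5398 m
Q = (1/n)·A·R^(2/3)·S^(1/2) = (1/0.039) × 2.828 × 0.5398^(2/3) × 0.0073^(1/2) = 4.107 m³/s
V = Q/A = 4.107/2.828 = 1.452 m/s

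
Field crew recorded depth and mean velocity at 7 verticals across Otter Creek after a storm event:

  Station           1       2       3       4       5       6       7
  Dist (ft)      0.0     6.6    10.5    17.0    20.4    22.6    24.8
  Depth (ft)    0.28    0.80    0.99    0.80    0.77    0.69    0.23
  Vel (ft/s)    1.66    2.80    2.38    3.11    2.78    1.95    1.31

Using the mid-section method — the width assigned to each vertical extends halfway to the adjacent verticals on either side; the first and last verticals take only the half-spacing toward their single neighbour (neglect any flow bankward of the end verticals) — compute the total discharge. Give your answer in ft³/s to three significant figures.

47.1 ft³/s

w_1 = (6.6 − 0.0)/2 = 3.3 ft; q_1 = 1.66 × 0.28 × 3.3 = 1.534 ft³/s
w_2 = (10.5 − 0.0)/2 = 5.25 ft; q_2 = 2.80 × 0.80 × 5.25 = 11.76 ft³/s
w_3 = (17.0 − 6.6)/2 = 5.2 ft; q_3 = 2.38 × 0.99 × 5.2 = 12.25 ft³/s
w_4 = (20.4 − 10.5)/2 = 4.95 ft; q_4 = 3.11 × 0.80 × 4.95 = 12.32 ft³/s
w_5 = (22.6 − 17.0)/2 = 2.8 ft; q_5 = 2.78 × 0.77 × 2.8 = 5.994 ft³/s
w_6 = (24.8 − 20.4)/2 = 2.2 ft; q_6 = 1.95 × 0.69 × 2.2 = 2.960 ft³/s
w_7 = (24.8 − 22.6)/2 = 1.1 ft; q_7 = 1.31 × 0.23 × 1.1 = 0.3314 ft³/s
Q = Σ qᵢ = 47.15 ft³/s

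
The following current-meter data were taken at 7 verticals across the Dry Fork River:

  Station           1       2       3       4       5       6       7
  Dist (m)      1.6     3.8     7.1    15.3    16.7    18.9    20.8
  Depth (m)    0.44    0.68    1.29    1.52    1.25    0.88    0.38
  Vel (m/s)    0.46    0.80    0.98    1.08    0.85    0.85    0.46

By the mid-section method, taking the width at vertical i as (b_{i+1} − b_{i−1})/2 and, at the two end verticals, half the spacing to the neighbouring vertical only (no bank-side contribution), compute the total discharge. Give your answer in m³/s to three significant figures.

20.5 m³/s

w_1 = (3.8 − 1.6)/2 = 1.1 m; q_1 = 0.46 × 0.44 × 1.1 = 0.2226 m³/s
w_2 = (7.1 − 1.6)/2 = 2.75 m; q_2 = 0.80 × 0.68 × 2.75 = 1.496 m³/s
w_3 = (15.3 − 3.8)/2 = 5.75 m; q_3 = 0.98 × 1.29 × 5.75 = 7.269 m³/s
w_4 = (16.7 − 7.1)/2 = 4.8 m; q_4 = 1.08 × 1.52 × 4.8 = 7.880 m³/s
w_5 = (18.9 − 15.3)/2 = 1.8 m; q_5 = 0.85 × 1.25 × 1.8 = 1.913 m³/s
w_6 = (20.8 − 16.7)/2 = 2.05 m; q_6 = 0.85 × 0.88 × 2.05 = 1.533 m³/s
w_7 = (20.8 − 18.9)/2 = 0.95 m; q_7 = 0.46 × 0.38 × 0.95 = 0.1661 m³/s
Q = Σ qᵢ = 20.48 m³/s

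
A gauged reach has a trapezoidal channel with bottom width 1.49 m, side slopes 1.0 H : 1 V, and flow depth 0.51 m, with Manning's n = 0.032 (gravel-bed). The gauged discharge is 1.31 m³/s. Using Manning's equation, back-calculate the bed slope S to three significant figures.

0.00690

A = (b + z·y)·y = (1.49 + 1.0×0.51)×0.51 = 1.020 m²
P = b + 2y√(1+z²) = 1.49 + 2×0.51×√(1+1.0²) = 2.932 m
R = A/P = 1.020/2.932 = 0.3478 m
S = (Q·n / (1·A·R^(2/3)))² = (1.31×0.032 / (1×1.020×0.4946))² = 0.006905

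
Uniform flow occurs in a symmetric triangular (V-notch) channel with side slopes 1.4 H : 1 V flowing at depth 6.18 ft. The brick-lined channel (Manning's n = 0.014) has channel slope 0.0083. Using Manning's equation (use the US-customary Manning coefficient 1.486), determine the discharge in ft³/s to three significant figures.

956 ft³/s

A = z·y² = 1.4×6.18² = 53.47 ft²
P = 2y√(1+z²) = 2×6.18×√(1+1.4²) = 21.26 ft
R = A/P = 53.47/21.26 = 2.514 ft
Q = (1.486/n)·A·R^(2/3)·S^(1/2) = (1.486/0.014) × 53.47 × 2.514^(2/3) × 0.0083^(1/2) = 956.1 ft³/s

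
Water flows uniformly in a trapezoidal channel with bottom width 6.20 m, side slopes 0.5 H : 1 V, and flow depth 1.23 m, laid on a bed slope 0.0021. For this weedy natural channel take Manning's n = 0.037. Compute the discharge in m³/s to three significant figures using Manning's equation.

A = (b + z·y)·y = (6.20 + 0.5×1.23)×1.23 = 8.382 m²
P = b + 2y√(1+z²) = 6.20 + 2×1.23×√(1+0.5²) = 8.950 m
R = A/P = 8.382/8.950 = 0.9365 m
Q = (1/n)·A·R^(2/3)·S^(1/2) = (1/0.037) × 8.382 × 0.9365^(2/3) × 0.0021^(1/2) = 9.938 m³/s

9.94 m³/s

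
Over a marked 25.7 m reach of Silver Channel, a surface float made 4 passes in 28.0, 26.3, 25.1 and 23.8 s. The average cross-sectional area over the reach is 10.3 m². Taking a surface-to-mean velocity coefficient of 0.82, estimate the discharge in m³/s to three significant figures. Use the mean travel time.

8.41 m³/s

t̄ = (28.0 + 26.3 + 25.1 + 23.8) / 4 = 25.8 s
v_surface = L / t̄ = 25.7 / 25.8 = 0.9961 m/s
v_mean = 0.82 × 0.9961 = 0.8168 m/s
Q = A × v_mean = 10.3 × 0.8168 = 8.413 m³/s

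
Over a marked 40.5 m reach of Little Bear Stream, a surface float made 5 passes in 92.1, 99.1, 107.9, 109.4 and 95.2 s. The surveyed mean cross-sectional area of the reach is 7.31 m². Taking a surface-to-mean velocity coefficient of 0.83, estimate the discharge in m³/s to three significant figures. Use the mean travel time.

t̄ = (92.1 + 99.1 + 107.9 + 109.4 + 95.2) / 5 = 100.74 s
v_surface = L / t̄ = 40.5 / 100.74 = 0.4020 m/s
v_mean = 0.83 × 0.4020 = 0.3337 m/s
Q = A × v_mean = 7.31 × 0.3337 = 2.439 m³/s

2.44 m³/s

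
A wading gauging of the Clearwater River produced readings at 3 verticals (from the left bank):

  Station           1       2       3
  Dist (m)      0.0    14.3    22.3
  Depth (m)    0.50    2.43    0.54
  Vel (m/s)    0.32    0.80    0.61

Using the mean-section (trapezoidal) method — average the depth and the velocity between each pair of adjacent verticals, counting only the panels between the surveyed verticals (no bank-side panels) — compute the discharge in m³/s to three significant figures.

20.1 m³/s

Panel 1-2: Δb = 14.3 m, d̄ = (0.50+2.43)/2 = 1.465, v̄ = (0.32+0.80)/2 = 0.56 → q = 14.3×1.465×0.56 = 11.73 m³/s
Panel 2-3: Δb = 8 m, d̄ = (2.43+0.54)/2 = 1.485, v̄ = (0.80+0.61)/2 = 0.705 → q = 8×1.485×0.705 = 8.375 m³/s
Q = Σ q = 20.11 m³/s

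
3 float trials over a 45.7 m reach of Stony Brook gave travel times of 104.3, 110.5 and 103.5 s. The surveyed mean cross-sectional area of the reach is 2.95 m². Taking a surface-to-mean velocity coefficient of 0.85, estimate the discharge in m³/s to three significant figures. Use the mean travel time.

1.08 m³/s

t̄ = (104.3 + 110.5 + 103.5) / 3 = 106.1 s
v_surface = L / t̄ = 45.7 / 106.1 = 0.4307 m/s
v_mean = 0.85 × 0.4307 = 0.3661 m/s
Q = A × v_mean = 2.95 × 0.3661 = 1.080 m³/s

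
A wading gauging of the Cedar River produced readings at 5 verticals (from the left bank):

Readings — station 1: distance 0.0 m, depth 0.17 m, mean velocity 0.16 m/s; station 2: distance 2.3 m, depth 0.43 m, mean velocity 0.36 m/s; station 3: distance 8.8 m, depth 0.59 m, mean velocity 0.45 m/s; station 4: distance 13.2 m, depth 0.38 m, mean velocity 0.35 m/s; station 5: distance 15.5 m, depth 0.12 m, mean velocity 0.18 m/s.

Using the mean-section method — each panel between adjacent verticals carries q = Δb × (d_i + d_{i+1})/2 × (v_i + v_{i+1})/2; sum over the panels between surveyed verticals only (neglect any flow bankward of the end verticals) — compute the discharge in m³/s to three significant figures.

Panel 1-2: Δb = 2.3 m, d̄ = (0.17+0.43)/2 = 0.3, v̄ = (0.16+0.36)/2 = 0.26 → q = 2.3×0.3×0.26 = 0.1794 m³/s
Panel 2-3: Δb = 6.5 m, d̄ = (0.43+0.59)/2 = 0.51, v̄ = (0.36+0.45)/2 = 0.405 → q = 6.5×0.51×0.405 = 1.343 m³/s
Panel 3-4: Δb = 4.4 m, d̄ = (0.59+0.38)/2 = 0.485, v̄ = (0.45+0.35)/2 = 0.4 → q = 4.4×0.485×0.4 = 0.8536 m³/s
Panel 4-5: Δb = 2.3 m, d̄ = (0.38+0.12)/2 = 0.25, v̄ = (0.35+0.18)/2 = 0.265 → q = 2.3×0.25×0.265 = 0.1524 m³/s
Q = Σ q = 2.528 m³/s

2.53 m³/s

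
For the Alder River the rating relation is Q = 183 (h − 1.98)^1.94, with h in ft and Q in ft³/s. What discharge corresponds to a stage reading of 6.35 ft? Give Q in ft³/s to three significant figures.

3200 ft³/s

Q = 183 × (6.35 − 1.98)^1.94 = 183 × 4.37^1.94 = 3199 ft³/s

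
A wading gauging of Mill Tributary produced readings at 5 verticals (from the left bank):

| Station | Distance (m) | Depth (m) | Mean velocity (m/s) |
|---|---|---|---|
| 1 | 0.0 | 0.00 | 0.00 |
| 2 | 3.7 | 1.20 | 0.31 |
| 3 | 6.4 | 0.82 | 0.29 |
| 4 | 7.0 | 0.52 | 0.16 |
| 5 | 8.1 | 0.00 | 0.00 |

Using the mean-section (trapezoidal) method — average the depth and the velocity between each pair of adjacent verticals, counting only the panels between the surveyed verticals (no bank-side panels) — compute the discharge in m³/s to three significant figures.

Panel 1-2: Δb = 3.7 m, d̄ = (0.00+1.20)/2 = 0.6, v̄ = (0.00+0.31)/2 = 0.155 → q = 3.7×0.6×0.155 = 0.3441 m³/s
Panel 2-3: Δb = 2.7 m, d̄ = (1.20+0.82)/2 = 1.01, v̄ = (0.31+0.29)/2 = 0.3 → q = 2.7×1.01×0.3 = 0.8181 m³/s
Panel 3-4: Δb = 0.6 m, d̄ = (0.82+0.52)/2 = 0.67, v̄ = (0.29+0.16)/2 = 0.225 → q = 0.6×0.67×0.225 = 0.09045 m³/s
Panel 4-5: Δb = 1.1 m, d̄ = (0.52+0.00)/2 = 0.26, v̄ = (0.16+0.00)/2 = 0.08 → q = 1.1×0.26×0.08 = 0.02288 m³/s
Q = Σ q = 1.276 m³/s

1.28 m³/s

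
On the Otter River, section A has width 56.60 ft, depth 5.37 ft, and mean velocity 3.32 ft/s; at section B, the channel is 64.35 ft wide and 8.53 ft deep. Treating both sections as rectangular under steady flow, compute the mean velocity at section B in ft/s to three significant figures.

1.84 ft/s

Q = A₁V₁ = (56.60×5.37) × 3.32 = 1009 ft³/s
A₂ = 64.35 × 8.53 = 548.9 ft²
V₂ = Q/A₂ = 1009/548.9 = 1.838 ft/s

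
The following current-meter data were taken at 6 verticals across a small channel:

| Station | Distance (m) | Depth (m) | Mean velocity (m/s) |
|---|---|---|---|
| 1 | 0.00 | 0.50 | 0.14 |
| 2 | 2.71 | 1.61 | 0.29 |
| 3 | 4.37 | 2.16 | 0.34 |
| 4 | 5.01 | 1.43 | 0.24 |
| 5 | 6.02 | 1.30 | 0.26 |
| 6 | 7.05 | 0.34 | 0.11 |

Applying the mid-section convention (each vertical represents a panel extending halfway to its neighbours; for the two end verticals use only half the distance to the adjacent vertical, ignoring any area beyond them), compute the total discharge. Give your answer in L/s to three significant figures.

w_1 = (2.71 − 0.00)/2 = 1.355 m; q_1 = 0.14 × 0.50 × 1.355 = 0.09485 m³/s
w_2 = (4.37 − 0.00)/2 = 2.185 m; q_2 = 0.29 × 1.61 × 2.185 = 1.020 m³/s
w_3 = (5.01 − 2.71)/2 = 1.15 m; q_3 = 0.34 × 2.16 × 1.15 = 0.8446 m³/s
w_4 = (6.02 − 4.37)/2 = 0.825 m; q_4 = 0.24 × 1.43 × 0.825 = 0.2831 m³/s
w_5 = (7.05 − 5.01)/2 = 1.02 m; q_5 = 0.26 × 1.30 × 1.02 = 0.3448 m³/s
w_6 = (7.05 − 6.02)/2 = 0.515 m; q_6 = 0.11 × 0.34 × 0.515 = 0.01926 m³/s
Q = Σ qᵢ = 2.607 m³/s
= 2.607 × 1000 = 2607 L/s

2610 L/s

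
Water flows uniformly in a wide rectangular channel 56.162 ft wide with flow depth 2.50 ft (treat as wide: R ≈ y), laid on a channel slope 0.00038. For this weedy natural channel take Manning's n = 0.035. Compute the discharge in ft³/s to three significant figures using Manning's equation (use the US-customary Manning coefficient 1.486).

A = b·y = 56.162 × 2.50 = 140.4 ft²
Wide channel: R ≈ y = 2.50 ft
Q = (1.486/n)·A·R^(2/3)·S^(1/2) = (1.486/0.035) × 140.4 × 2.500^(2/3) × 0.00038^(1/2) = 214.1 ft³/s

214 ft³/s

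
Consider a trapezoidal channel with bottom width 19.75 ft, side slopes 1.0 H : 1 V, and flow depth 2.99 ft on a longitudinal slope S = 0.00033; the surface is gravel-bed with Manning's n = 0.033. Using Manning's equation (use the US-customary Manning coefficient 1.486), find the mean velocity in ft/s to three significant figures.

A = (b + z·y)·y = (19.75 + 1.0×2.99)×2.99 = 67.99 ft²
P = b + 2y√(1+z²) = 19.75 + 2×2.99×√(1+1.0²) = 28.21 ft
R = A/P = 67.99/28.21 = 2.410 ft
Q = (1.486/n)·A·R^(2/3)·S^(1/2) = (1.486/0.033) × 67.99 × 2.410^(2/3) × 0.00033^(1/2) = 99.99 ft³/s
V = Q/A = 99.99/67.99 = 1.471 ft/s

1.47 ft/s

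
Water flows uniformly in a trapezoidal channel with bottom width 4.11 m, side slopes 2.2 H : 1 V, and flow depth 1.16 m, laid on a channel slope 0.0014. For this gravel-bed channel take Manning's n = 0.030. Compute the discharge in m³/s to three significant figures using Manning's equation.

8.27 m³/s

A = (b + z·y)·y = (4.11 + 2.2×1.16)×1.16 = 7.728 m²
P = b + 2y√(1+z²) = 4.11 + 2×1.16×√(1+2.2²) = 9.717 m
R = A/P = 7.728/9.717 = 0.7953 m
Q = (1/n)·A·R^(2/3)·S^(1/2) = (1/0.030) × 7.728 × 0.7953^(2/3) × 0.0014^(1/2) = 8.274 m³/s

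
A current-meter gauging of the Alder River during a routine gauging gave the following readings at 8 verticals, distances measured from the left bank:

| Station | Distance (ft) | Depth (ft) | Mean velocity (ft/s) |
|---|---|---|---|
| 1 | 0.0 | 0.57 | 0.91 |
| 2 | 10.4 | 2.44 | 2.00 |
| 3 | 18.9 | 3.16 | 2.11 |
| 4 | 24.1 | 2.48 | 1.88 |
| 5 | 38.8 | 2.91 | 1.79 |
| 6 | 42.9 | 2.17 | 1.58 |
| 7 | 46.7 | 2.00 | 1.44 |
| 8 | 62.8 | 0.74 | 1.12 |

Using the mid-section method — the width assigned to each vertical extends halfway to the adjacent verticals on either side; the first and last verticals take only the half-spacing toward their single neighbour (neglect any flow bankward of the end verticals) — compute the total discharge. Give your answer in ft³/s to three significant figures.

w_1 = (10.4 − 0.0)/2 = 5.2 ft; q_1 = 0.91 × 0.57 × 5.2 = 2.697 ft³/s
w_2 = (18.9 − 0.0)/2 = 9.45 ft; q_2 = 2.00 × 2.44 × 9.45 = 46.12 ft³/s
w_3 = (24.1 − 10.4)/2 = 6.85 ft; q_3 = 2.11 × 3.16 × 6.85 = 45.67 ft³/s
w_4 = (38.8 − 18.9)/2 = 9.95 ft; q_4 = 1.88 × 2.48 × 9.95 = 46.39 ft³/s
w_5 = (42.9 − 24.1)/2 = 9.4 ft; q_5 = 1.79 × 2.91 × 9.4 = 48.96 ft³/s
w_6 = (46.7 − 38.8)/2 = 3.95 ft; q_6 = 1.58 × 2.17 × 3.95 = 13.54 ft³/s
w_7 = (62.8 − 42.9)/2 = 9.95 ft; q_7 = 1.44 × 2.00 × 9.95 = 28.66 ft³/s
w_8 = (62.8 − 46.7)/2 = 8.05 ft; q_8 = 1.12 × 0.74 × 8.05 = 6.672 ft³/s
Q = Σ qᵢ = 238.7 ft³/s

239 ft³/s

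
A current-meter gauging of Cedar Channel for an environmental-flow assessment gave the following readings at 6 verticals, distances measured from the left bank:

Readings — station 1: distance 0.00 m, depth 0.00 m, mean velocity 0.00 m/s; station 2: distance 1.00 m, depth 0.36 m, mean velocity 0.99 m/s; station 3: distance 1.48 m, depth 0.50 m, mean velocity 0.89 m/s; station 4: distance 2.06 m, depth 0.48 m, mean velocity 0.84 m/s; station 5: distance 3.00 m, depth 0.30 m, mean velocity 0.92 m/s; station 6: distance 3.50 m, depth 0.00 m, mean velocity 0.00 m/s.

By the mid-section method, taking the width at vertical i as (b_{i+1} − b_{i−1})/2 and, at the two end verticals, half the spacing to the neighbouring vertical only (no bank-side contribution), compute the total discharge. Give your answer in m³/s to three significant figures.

w_2 = (1.48 − 0.00)/2 = 0.74 m; q_2 = 0.99 × 0.36 × 0.74 = 0.2637 m³/s
w_3 = (2.06 − 1.00)/2 = 0.53 m; q_3 = 0.89 × 0.50 × 0.53 = 0.2359 m³/s
w_4 = (3.00 − 1.48)/2 = 0.76 m; q_4 = 0.84 × 0.48 × 0.76 = 0.3064 m³/s
w_5 = (3.50 − 2.06)/2 = 0.72 m; q_5 = 0.92 × 0.30 × 0.72 = 0.1987 m³/s
Stations 1, 6 contribute zero (depth or velocity is 0).
Q = Σ qᵢ = 1.005 m³/s

1.00 m³/s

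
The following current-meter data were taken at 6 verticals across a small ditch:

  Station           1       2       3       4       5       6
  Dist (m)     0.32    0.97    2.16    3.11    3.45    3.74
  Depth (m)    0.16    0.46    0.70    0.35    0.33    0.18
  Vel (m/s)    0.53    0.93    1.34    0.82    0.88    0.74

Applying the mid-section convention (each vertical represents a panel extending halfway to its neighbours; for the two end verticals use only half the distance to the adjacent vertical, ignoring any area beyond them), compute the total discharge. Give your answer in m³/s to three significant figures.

1.72 m³/s

w_1 = (0.97 − 0.32)/2 = 0.325 m; q_1 = 0.53 × 0.16 × 0.325 = 0.02756 m³/s
w_2 = (2.16 − 0.32)/2 = 0.92 m; q_2 = 0.93 × 0.46 × 0.92 = 0.3936 m³/s
w_3 = (3.11 − 0.97)/2 = 1.07 m; q_3 = 1.34 × 0.70 × 1.07 = 1.004 m³/s
w_4 = (3.45 − 2.16)/2 = 0.645 m; q_4 = 0.82 × 0.35 × 0.645 = 0.1851 m³/s
w_5 = (3.74 − 3.11)/2 = 0.315 m; q_5 = 0.88 × 0.33 × 0.315 = 0.09148 m³/s
w_6 = (3.74 − 3.45)/2 = 0.145 m; q_6 = 0.74 × 0.18 × 0.145 = 0.01931 m³/s
Q = Σ qᵢ = 1.721 m³/s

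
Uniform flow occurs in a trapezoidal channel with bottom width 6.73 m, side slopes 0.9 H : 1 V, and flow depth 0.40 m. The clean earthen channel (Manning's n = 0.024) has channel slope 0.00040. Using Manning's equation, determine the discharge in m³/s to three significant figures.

A = (b + z·y)·y = (6.73 + 0.9×0.40)×0.40 = 2.836 m²
P = b + 2y√(1+z²) = 6.73 + 2×0.40×√(1+0.9²) = 7.806 m
R = A/P = 2.836/7.806 = 0.3633 m
Q = (1/n)·A·R^(2/3)·S^(1/2) = (1/0.024) × 2.836 × 0.3633^(2/3) × 0.00040^(1/2) = 1.203 m³/s

1.20 m³/s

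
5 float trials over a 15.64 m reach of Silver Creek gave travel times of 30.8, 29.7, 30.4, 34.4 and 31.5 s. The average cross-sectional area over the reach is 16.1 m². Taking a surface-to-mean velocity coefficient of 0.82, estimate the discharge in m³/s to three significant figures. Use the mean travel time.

6.58 m³/s

t̄ = (30.8 + 29.7 + 30.4 + 34.4 + 31.5) / 5 = 31.36 s
v_surface = L / t̄ = 15.64 / 31.36 = 0.4987 m/s
v_mean = 0.82 × 0.4987 = 0.4090 m/s
Q = A × v_mean = 16.1 × 0.4090 = 6.584 m³/s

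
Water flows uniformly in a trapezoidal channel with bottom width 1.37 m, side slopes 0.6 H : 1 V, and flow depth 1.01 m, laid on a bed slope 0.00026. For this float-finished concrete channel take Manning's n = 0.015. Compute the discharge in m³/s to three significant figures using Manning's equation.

A = (b + z·y)·y = (1.37 + 0.6×1.01)×1.01 = 1.996 m²
P = b + 2y√(1+z²) = 1.37 + 2×1.01×√(1+0.6²) = 3.726 m
R = A/P = 1.996/3.726 = 0.5357 m
Q = (1/n)·A·R^(2/3)·S^(1/2) = (1/0.015) × 1.996 × 0.5357^(2/3) × 0.00026^(1/2) = 1.415 m³/s

1.42 m³/s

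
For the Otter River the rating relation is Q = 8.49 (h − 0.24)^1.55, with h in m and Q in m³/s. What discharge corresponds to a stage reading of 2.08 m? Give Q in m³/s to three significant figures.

21.8 m³/s

Q = 8.49 × (2.08 − 0.24)^1.55 = 8.49 × 1.84^1.55 = 21.85 m³/s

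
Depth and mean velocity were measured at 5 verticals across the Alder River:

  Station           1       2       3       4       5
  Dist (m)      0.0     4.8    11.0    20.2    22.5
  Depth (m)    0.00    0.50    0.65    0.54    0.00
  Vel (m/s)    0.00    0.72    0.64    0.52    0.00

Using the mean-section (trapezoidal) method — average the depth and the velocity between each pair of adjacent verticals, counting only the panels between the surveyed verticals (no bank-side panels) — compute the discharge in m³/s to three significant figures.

Panel 1-2: Δb = 4.8 m, d̄ = (0.00+0.50)/2 = 0.25, v̄ = (0.00+0.72)/2 = 0.36 → q = 4.8×0.25×0.36 = 0.4320 m³/s
Panel 2-3: Δb = 6.2 m, d̄ = (0.50+0.65)/2 = 0.575, v̄ = (0.72+0.64)/2 = 0.68 → q = 6.2×0.575×0.68 = 2.424 m³/s
Panel 3-4: Δb = 9.2 m, d̄ = (0.65+0.54)/2 = 0.595, v̄ = (0.64+0.52)/2 = 0.58 → q = 9.2×0.595×0.58 = 3.175 m³/s
Panel 4-5: Δb = 2.3 m, d̄ = (0.54+0.00)/2 = 0.27, v̄ = (0.52+0.00)/2 = 0.26 → q = 2.3×0.27×0.26 = 0.1615 m³/s
Q = Σ q = 6.193 m³/s

6.19 m³/s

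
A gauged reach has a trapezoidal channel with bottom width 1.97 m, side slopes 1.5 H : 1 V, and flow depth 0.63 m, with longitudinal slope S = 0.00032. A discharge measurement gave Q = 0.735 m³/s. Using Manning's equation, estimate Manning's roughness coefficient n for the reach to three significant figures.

0.0256

A = (b + z·y)·y = (1.97 + 1.5×0.63)×0.63 = 1.836 m²
P = b + 2y√(1+z²) = 1.97 + 2×0.63×√(1+1.5²) = 4.241 m
R = A/P = 1.836/4.241 = 0.4330 m
n = (1/Q)·A·R^(2/3)·S^(1/2) = (1/0.735) × 1.836 × 0.5723 × 0.01789 = 0.02558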